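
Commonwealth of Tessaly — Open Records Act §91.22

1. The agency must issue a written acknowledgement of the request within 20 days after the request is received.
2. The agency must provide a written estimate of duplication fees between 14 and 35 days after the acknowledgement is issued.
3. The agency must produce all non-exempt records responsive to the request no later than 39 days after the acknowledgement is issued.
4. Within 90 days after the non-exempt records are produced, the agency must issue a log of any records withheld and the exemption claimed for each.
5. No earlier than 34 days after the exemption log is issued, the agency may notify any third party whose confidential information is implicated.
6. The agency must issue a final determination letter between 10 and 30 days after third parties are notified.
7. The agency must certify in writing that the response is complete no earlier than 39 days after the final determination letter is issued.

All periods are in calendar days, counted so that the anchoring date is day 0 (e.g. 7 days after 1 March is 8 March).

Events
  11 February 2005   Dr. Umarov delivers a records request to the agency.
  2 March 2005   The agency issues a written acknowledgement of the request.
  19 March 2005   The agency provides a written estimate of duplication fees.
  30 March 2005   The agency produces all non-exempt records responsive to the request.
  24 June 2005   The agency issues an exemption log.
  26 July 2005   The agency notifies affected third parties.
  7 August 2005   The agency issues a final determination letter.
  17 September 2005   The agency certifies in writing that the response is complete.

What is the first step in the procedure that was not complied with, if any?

(1) due by 11 February 2005 + 20 days = 3 March 2005; completed 2 March 2005, before the deadline.
(2) the permitted window runs from 2 March 2005 + 14 = 16 March 2005 to 2 March 2005 + 35 = 6 April 2005; 19 March 2005 falls inside that range.
(3) due by 2 March 2005 + 39 days = 10 April 2005; completed 30 March 2005, before the deadline.
(4) due by 30 March 2005 + 90 days = 28 June 2005; completed 24 June 2005, before the deadline.
(5) permitted from 24 June 2005 + 34 days = 28 July 2005 onward; 26 July 2005 is 2 days before the earliest permitted date.

Step 5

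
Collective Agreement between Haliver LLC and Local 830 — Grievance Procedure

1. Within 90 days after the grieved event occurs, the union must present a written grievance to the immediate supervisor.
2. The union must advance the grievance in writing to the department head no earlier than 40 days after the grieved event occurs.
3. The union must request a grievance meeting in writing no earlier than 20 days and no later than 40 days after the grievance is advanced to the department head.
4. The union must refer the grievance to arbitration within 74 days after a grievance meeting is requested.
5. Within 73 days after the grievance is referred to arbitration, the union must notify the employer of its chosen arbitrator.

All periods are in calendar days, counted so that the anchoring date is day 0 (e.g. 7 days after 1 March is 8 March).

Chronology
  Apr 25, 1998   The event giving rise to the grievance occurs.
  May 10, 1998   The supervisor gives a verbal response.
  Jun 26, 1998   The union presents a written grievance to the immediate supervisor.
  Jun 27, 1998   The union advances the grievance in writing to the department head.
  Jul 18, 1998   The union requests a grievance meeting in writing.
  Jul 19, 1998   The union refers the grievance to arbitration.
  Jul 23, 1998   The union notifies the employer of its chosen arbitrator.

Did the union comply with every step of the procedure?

Step 1: 90 days after Apr 25, 1998 (when the grieved event occurs) is Jul 24, 1998; done Jun 26, 1998 — timely.
Step 2: the earliest permitted date is 40 days after Apr 25, 1998 (when the grieved event occurs), i.e. Jun 4, 1998; Jun 27, 1998 is on or after that date.
Step 3: the window is 20–40 days after Jun 27, 1998 (when the grievance is advanced to the department head), so Jul 17, 1998 through Aug 6, 1998; Jul 18, 1998 falls inside that range.
Step 4: 74 days after Jul 18, 1998 (when a grievance meeting is requested) is Sep 30, 1998; Jul 19, 1998 is within that limit.
Step 5: 73 days after Jul 19, 1998 (when the grievance is referred to arbitration) is Sep 30, 1998; Jul 23, 1998 is within that limit.

Yes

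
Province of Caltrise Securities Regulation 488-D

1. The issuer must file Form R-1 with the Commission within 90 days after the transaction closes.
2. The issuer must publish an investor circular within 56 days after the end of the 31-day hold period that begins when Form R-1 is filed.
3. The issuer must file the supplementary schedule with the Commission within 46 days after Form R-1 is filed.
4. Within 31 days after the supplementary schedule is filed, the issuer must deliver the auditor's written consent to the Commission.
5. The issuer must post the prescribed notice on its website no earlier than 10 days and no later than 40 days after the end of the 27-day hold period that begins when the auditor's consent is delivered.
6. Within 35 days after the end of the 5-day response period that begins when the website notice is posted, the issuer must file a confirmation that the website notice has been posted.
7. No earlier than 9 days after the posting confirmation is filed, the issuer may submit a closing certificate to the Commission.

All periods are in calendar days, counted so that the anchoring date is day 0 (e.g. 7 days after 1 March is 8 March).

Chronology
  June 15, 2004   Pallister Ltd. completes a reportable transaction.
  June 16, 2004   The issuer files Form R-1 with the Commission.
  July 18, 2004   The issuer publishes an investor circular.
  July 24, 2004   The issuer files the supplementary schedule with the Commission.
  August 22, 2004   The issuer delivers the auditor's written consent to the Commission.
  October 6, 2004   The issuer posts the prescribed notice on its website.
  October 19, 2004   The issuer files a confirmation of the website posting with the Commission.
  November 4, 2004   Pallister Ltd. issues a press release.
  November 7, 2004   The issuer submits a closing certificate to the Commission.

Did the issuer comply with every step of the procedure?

Yes

Step 1 — counting 90 days from June 15, 2004 (when the transaction closes) gives a deadline of September 13, 2004; done June 16, 2004 — timely.
Step 2 — counting 56 days from July 17, 2004 (end of the 31-day hold period, which began when Form R-1 is filed on June 16, 2004) gives a deadline of September 11, 2004; July 18, 2004 is within that limit.
Step 3 — counting 46 days from June 16, 2004 (when Form R-1 is filed) gives a deadline of August 1, 2004; done July 24, 2004 — timely.
Step 4 — counting 31 days from July 24, 2004 (when the supplementary schedule is filed) gives a deadline of August 24, 2004; completed August 22, 2004, before the deadline.
Step 5 — 10 and 40 days from September 18, 2004 (end of the 27-day hold period, which began when the auditor's consent is delivered on August 22, 2004) are September 28, 2004 and October 28, 2004 respectively; October 6, 2004 falls inside that range.
Step 6 — counting 35 days from October 11, 2004 (end of the 5-day response period, which began when the website notice is posted on October 6, 2004) gives a deadline of November 15, 2004; done October 19, 2004 — timely.
Step 7 — must wait 9 days from October 19, 2004 (when the posting confirmation is filed), so not before October 28, 2004; done November 7, 2004 — permitted.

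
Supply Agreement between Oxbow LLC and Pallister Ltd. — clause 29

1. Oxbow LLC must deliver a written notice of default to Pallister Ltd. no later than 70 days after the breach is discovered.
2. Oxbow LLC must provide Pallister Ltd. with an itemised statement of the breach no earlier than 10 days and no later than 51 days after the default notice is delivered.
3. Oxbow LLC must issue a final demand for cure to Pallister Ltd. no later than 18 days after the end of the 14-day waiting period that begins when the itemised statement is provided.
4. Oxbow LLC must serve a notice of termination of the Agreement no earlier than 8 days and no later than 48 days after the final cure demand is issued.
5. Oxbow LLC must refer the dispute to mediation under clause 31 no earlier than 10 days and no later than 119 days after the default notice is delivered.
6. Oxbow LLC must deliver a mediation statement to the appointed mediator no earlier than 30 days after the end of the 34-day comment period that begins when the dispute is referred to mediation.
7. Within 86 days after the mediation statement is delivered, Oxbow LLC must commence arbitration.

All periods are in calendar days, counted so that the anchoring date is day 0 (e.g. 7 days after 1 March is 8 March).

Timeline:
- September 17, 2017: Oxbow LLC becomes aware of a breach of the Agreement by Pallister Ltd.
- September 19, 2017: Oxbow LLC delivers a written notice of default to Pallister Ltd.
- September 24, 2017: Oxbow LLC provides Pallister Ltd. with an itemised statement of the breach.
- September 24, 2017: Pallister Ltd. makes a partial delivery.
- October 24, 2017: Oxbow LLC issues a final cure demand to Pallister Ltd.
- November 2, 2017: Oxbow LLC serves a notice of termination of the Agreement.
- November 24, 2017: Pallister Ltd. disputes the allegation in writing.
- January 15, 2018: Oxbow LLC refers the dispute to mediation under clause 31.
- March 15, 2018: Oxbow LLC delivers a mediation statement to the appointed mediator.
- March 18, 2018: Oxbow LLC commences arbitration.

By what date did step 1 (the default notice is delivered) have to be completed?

Step 1 runs from September 17, 2017, when the breach is discovered. 70 days after September 17, 2017 is November 26, 2017.

November 26, 2017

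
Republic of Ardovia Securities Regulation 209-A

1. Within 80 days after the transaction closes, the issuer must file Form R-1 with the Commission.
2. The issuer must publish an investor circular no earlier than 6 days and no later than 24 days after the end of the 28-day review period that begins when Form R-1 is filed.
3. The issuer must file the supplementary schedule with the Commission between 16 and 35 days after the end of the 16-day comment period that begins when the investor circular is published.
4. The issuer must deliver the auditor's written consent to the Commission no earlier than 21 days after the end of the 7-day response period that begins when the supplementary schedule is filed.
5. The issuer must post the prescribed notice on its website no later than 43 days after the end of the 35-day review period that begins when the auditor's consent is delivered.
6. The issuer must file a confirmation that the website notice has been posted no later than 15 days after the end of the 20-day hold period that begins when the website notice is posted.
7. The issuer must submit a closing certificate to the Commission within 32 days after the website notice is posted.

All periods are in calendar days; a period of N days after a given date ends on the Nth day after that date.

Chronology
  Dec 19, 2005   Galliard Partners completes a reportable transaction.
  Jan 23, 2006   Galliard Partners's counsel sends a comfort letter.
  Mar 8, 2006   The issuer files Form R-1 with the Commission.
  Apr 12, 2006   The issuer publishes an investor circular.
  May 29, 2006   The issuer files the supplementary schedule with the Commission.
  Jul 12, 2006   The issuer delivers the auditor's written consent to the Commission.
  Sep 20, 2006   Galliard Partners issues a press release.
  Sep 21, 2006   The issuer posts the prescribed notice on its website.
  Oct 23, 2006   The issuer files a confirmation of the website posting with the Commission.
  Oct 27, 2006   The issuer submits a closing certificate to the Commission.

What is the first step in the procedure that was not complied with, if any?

(1) due by Dec 19, 2005 + 80 days = Mar 9, 2006; done Mar 8, 2006 — timely.
(2) the permitted window runs from Apr 5, 2006 + 6 = Apr 11, 2006 to Apr 5, 2006 + 24 = Apr 29, 2006; Apr 12, 2006 falls inside that range.
(3) the permitted window runs from Apr 28, 2006 + 16 = May 14, 2006 to Apr 28, 2006 + 35 = Jun 2, 2006; done May 29, 2006, which is between those dates.
(4) permitted from Jun 5, 2006 + 21 days = Jun 26, 2006 onward; done Jul 12, 2006 — permitted.
(5) due by Aug 16, 2006 + 43 days = Sep 28, 2006; Sep 21, 2006 is within that limit.
(6) due by Oct 11, 2006 + 15 days = Oct 26, 2006; Oct 23, 2006 is within that limit.
(7) due by Sep 21, 2006 + 32 days = Oct 23, 2006; not done until Oct 27, 2006, 4 days after the deadline.

Step 7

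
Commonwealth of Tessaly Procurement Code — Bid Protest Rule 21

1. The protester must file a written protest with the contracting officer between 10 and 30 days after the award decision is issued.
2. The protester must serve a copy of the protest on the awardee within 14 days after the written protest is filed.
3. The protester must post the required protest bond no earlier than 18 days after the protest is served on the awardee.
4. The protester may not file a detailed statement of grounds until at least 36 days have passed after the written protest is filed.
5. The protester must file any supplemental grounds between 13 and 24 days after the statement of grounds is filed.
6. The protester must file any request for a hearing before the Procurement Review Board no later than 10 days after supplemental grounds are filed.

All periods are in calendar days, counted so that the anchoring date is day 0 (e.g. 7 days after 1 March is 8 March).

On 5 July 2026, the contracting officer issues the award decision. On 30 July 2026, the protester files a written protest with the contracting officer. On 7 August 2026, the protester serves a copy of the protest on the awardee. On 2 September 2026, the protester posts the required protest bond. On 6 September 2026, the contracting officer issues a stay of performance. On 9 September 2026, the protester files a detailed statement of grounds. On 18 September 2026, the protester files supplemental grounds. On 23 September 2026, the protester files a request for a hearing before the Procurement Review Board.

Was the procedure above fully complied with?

(1) the permitted window runs from 5 July 2026 + 10 = 15 July 2026 to 5 July 2026 + 30 = 4 August 2026; 30 July 2026 falls inside that range.
(2) due by 30 July 2026 + 14 days = 13 August 2026; completed 7 August 2026, before the deadline.
(3) permitted from 7 August 2026 + 18 days = 25 August 2026 onward; 2 September 2026 is on or after that date.
(4) permitted from 30 July 2026 + 36 days = 4 September 2026 onward; done 9 September 2026, after the minimum wait.
(5) the permitted window runs from 9 September 2026 + 13 = 22 September 2026 to 9 September 2026 + 24 = 3 October 2026; 18 September 2026 is 4 days too early.
That is the first point of non-compliance.

No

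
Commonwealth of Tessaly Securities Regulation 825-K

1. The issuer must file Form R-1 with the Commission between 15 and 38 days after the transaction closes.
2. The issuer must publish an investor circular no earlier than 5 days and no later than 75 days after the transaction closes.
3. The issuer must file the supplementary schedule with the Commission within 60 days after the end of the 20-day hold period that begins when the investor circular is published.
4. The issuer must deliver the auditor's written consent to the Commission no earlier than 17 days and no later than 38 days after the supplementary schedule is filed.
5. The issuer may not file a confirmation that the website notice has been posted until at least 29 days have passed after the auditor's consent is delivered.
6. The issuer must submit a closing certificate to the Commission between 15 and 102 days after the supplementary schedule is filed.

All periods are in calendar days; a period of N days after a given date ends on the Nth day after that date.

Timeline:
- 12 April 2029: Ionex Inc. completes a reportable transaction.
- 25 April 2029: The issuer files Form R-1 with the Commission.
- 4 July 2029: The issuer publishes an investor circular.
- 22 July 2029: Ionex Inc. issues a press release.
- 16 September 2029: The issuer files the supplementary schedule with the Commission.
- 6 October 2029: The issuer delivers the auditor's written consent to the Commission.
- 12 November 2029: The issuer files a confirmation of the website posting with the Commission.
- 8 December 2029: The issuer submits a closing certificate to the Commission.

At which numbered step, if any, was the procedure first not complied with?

Step 1

Step 1 — 15 and 38 days from 12 April 2029 (when the transaction closes) are 27 April 2029 and 20 May 2029 respectively; 25 April 2029 is 2 days too early.
No need to go further; step 1 was not satisfied.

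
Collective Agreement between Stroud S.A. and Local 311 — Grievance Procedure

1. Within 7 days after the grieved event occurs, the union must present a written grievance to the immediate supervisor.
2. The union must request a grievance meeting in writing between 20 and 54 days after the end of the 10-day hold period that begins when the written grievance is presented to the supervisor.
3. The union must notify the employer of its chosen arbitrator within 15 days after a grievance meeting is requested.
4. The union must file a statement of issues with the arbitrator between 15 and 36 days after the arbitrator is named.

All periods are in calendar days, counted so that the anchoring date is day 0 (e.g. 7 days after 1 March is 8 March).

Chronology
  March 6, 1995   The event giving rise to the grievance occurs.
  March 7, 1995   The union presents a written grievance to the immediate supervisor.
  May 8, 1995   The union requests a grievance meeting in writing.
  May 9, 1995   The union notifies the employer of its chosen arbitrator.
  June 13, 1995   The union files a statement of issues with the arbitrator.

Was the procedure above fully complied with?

(1) due by March 6, 1995 + 7 days = March 13, 1995; completed March 7, 1995, before the deadline.
(2) the permitted window runs from March 17, 1995 + 20 = April 6, 1995 to March 17, 1995 + 54 = May 10, 1995; done May 8, 1995 — within the window.
(3) due by May 8, 1995 + 15 days = May 23, 1995; completed May 9, 1995, before the deadline.
(4) the permitted window runs from May 9, 1995 + 15 = May 24, 1995 to May 9, 1995 + 36 = June 14, 1995; June 13, 1995 falls inside that range.

Yes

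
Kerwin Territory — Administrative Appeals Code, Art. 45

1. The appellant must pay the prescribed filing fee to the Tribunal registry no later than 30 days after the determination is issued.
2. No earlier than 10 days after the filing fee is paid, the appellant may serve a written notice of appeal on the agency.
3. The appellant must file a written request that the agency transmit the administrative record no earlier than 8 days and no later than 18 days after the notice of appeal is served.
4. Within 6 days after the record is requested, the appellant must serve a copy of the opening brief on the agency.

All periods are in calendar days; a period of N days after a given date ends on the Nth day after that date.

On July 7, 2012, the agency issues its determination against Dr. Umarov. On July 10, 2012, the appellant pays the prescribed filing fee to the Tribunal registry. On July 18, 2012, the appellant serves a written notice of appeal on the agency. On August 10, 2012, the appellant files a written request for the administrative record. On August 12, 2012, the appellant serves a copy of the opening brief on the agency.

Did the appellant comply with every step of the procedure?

No

Step 1: 30 days after July 7, 2012 (when the determination is issued) is August 6, 2012; done July 10, 2012 — timely.
Step 2: the earliest permitted date is 10 days after July 10, 2012 (when the filing fee is paid), i.e. July 20, 2012; July 18, 2012 is 2 days before the earliest permitted date.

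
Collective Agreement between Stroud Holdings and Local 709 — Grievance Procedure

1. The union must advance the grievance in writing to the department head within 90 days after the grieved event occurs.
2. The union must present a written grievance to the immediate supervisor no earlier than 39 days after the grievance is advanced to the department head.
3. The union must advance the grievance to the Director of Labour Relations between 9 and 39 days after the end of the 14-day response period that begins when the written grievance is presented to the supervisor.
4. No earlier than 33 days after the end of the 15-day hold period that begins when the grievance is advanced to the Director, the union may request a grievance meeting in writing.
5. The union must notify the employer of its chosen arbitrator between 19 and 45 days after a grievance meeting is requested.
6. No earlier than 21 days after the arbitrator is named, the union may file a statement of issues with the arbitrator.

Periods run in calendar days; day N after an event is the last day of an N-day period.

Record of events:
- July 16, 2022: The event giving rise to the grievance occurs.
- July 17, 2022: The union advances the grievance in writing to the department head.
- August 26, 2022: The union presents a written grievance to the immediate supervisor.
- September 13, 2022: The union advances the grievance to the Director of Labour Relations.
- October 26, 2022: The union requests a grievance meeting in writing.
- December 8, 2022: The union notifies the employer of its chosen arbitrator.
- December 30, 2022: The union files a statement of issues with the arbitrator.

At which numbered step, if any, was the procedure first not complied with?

Step 1 — counting 90 days from July 16, 2022 (when the grieved event occurs) gives a deadline of October 14, 2022; done July 17, 2022 — timely.
Step 2 — must wait 39 days from July 17, 2022 (when the grievance is advanced to the department head), so not before August 25, 2022; done August 26, 2022 — permitted.
Step 3 — 9 and 39 days from September 9, 2022 (end of the 14-day response period, which began when the written grievance is presented to the supervisor on August 26, 2022) are September 18, 2022 and October 18, 2022 respectively; September 13, 2022 is 5 days too early.

Step 3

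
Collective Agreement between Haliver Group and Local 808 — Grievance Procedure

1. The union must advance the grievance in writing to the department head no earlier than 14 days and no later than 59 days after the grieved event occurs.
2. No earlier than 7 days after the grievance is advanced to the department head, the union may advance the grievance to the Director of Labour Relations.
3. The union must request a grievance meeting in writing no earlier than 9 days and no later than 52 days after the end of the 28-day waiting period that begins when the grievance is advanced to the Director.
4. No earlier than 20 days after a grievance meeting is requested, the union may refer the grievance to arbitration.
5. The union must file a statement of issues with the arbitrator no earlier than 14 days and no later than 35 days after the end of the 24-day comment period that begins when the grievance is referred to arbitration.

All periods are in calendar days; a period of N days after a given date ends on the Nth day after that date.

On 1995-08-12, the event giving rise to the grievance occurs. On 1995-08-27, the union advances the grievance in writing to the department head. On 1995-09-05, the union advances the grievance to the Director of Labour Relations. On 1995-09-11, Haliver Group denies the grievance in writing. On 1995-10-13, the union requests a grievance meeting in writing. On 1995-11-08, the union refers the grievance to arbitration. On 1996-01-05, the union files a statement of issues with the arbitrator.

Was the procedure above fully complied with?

Yes

Step 1 — 14 and 59 days from 1995-08-12 (when the grieved event occurs) are 1995-08-26 and 1995-10-10 respectively; done 1995-08-27, which is between those dates.
Step 2 — must wait 7 days from 1995-08-27 (when the grievance is advanced to the department head), so not before 1995-09-03; done 1995-09-05 — permitted.
Step 3 — 9 and 52 days from 1995-10-03 (end of the 28-day waiting period, which began when the grievance is advanced to the Director on 1995-09-05) are 1995-10-12 and 1995-11-24 respectively; done 1995-10-13, which is between those dates.
Step 4 — must wait 20 days from 1995-10-13 (when a grievance meeting is requested), so not before 1995-11-02; done 1995-11-08, after the minimum wait.
Step 5 — 14 and 35 days from 1995-12-02 (end of the 24-day comment period, which began when the grievance is referred to arbitration on 1995-11-08) are 1995-12-16 and 1996-01-06 respectively; done 1996-01-05 — within the window.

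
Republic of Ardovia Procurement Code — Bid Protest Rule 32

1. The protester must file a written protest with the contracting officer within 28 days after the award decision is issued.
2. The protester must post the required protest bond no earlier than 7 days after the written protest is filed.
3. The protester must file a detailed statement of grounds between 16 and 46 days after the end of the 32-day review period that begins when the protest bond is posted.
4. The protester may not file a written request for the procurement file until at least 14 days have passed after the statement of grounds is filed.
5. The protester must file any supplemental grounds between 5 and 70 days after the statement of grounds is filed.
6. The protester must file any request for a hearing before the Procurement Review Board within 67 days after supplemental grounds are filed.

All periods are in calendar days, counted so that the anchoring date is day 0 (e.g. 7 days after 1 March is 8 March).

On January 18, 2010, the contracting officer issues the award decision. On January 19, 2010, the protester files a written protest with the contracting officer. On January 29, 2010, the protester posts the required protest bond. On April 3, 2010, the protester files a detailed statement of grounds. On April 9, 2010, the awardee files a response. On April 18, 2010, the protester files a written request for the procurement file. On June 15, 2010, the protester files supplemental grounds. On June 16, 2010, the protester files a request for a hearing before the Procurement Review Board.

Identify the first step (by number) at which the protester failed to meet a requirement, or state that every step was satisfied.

Step 5

(1) due by January 18, 2010 + 28 days = February 15, 2010; January 19, 2010 is within that limit.
(2) permitted from January 19, 2010 + 7 days = January 26, 2010 onward; done January 29, 2010 — permitted.
(3) the permitted window runs from March 2, 2010 + 16 = March 18, 2010 to March 2, 2010 + 46 = April 17, 2010; done April 3, 2010 — within the window.
(4) permitted from April 3, 2010 + 14 days = April 17, 2010 onward; April 18, 2010 is on or after that date.
(5) the permitted window runs from April 3, 2010 + 5 = April 8, 2010 to April 3, 2010 + 70 = June 12, 2010; June 15, 2010 is 3 days past the end of the window.
Later steps need not be reached.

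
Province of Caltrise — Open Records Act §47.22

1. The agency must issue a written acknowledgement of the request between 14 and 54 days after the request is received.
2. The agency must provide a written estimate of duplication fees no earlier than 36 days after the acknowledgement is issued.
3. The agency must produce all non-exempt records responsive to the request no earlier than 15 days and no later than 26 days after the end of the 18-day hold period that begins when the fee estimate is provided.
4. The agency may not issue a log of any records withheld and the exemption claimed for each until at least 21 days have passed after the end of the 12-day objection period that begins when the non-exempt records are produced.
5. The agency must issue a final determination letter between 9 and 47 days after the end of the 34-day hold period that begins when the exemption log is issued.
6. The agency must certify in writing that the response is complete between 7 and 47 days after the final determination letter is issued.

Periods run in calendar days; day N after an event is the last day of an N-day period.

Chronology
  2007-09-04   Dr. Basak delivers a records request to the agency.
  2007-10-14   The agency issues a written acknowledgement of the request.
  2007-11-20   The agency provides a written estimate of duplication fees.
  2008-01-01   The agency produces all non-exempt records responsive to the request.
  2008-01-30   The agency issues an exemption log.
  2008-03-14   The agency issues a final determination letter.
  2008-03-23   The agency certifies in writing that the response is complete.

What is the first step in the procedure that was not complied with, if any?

Step 4

(1) the permitted window runs from 2007-09-04 + 14 = 2007-09-18 to 2007-09-04 + 54 = 2007-10-28; 2007-10-14 falls inside that range.
(2) permitted from 2007-10-14 + 36 days = 2007-11-19 onward; 2007-11-20 is on or after that date.
(3) the permitted window runs from 2007-12-08 + 15 = 2007-12-23 to 2007-12-08 + 26 = 2008-01-03; 2008-01-01 falls inside that range.
(4) permitted from 2008-01-13 + 21 days = 2008-02-03 onward; acted on 2008-01-30, 4 days prematurely.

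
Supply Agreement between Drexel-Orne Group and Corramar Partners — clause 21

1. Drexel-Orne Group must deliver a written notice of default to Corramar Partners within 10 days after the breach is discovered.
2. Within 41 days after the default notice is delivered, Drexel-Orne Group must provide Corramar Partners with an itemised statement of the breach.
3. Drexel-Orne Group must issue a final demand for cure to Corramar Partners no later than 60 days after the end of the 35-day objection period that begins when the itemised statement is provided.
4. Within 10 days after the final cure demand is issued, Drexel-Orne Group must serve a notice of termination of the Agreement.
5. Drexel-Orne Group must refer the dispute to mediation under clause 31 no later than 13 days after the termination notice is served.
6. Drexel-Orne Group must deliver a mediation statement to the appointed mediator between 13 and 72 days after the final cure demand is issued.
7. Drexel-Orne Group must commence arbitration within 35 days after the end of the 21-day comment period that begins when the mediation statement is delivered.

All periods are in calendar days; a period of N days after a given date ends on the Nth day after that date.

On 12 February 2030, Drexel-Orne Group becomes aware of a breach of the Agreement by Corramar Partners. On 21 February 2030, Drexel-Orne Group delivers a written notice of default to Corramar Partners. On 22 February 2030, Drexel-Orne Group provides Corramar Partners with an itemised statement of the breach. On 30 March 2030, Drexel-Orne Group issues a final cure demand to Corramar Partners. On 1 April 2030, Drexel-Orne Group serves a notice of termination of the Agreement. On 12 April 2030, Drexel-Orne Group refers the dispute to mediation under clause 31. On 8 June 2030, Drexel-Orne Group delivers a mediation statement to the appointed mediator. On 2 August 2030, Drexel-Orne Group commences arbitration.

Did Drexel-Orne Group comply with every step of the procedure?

Yes

Step 1: 10 days after 12 February 2030 (when the breach is discovered) is 22 February 2030; done 21 February 2030 — timely.
Step 2: 41 days after 21 February 2030 (when the default notice is delivered) is 3 April 2030; 22 February 2030 is within that limit.
Step 3: 60 days after 29 March 2030 (end of the 35-day objection period, which began when the itemised statement is provided on 22 February 2030) is 28 May 2030; completed 30 March 2030, before the deadline.
Step 4: 10 days after 30 March 2030 (when the final cure demand is issued) is 9 April 2030; 1 April 2030 is within that limit.
Step 5: 13 days after 1 April 2030 (when the termination notice is served) is 14 April 2030; completed 12 April 2030, before the deadline.
Step 6: the window is 13–72 days after 30 March 2030 (when the final cure demand is issued), so 12 April 2030 through 10 June 2030; done 8 June 2030, which is between those dates.
Step 7: 35 days after 29 June 2030 (end of the 21-day comment period, which began when the mediation statement is delivered on 8 June 2030) is 3 August 2030; 2 August 2030 is within that limit.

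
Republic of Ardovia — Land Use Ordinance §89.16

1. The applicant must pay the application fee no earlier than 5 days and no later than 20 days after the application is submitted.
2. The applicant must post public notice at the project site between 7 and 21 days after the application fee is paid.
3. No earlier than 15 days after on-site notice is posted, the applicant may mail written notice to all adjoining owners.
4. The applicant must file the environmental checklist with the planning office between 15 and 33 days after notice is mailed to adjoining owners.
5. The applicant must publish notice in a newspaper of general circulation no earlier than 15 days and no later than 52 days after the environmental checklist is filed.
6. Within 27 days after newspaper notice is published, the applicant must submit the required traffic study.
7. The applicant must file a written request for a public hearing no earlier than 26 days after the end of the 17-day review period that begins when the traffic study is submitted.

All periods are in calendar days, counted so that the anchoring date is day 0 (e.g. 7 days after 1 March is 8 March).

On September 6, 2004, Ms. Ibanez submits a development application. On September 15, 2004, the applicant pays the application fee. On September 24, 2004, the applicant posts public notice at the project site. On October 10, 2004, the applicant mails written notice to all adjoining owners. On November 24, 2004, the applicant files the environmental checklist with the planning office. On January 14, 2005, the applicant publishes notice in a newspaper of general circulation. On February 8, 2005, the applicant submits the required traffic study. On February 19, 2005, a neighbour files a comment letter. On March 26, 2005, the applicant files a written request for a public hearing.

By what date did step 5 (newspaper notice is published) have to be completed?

January 15, 2005

Step 5 runs from November 24, 2004, when the environmental checklist is filed. The window is 15–52 days after November 24, 2004; it closes on January 15, 2005.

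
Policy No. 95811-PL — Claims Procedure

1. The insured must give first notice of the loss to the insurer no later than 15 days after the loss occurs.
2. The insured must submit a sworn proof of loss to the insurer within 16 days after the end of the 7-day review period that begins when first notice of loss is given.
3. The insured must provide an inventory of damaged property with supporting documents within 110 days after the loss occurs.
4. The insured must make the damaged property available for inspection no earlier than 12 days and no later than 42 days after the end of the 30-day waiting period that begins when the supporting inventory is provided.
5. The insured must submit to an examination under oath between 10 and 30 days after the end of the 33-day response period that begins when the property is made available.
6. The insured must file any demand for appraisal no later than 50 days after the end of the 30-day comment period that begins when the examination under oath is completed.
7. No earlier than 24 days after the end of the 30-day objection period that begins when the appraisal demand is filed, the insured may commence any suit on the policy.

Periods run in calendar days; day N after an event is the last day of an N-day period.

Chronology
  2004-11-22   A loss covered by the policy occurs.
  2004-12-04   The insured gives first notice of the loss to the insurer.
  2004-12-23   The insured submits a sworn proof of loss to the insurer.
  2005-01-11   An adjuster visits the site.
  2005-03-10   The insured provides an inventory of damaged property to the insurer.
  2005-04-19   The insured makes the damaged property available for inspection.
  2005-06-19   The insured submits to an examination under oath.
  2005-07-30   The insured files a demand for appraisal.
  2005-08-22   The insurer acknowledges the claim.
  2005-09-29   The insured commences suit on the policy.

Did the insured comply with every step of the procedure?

Step 1: 15 days after 2004-11-22 (when the loss occurs) is 2004-12-07; done 2004-12-04 — timely.
Step 2: 16 days after 2004-12-11 (end of the 7-day review period, which began when first notice of loss is given on 2004-12-04) is 2004-12-27; completed 2004-12-23, before the deadline.
Step 3: 110 days after 2004-11-22 (when the loss occurs) is 2005-03-12; completed 2005-03-10, before the deadline.
Step 4: the window is 12–42 days after 2005-04-09 (end of the 30-day waiting period, which began when the supporting inventory is provided on 2005-03-10), so 2005-04-21 through 2005-05-21; done 2005-04-19 — 2 days before the window opened.
The analysis stops there.

No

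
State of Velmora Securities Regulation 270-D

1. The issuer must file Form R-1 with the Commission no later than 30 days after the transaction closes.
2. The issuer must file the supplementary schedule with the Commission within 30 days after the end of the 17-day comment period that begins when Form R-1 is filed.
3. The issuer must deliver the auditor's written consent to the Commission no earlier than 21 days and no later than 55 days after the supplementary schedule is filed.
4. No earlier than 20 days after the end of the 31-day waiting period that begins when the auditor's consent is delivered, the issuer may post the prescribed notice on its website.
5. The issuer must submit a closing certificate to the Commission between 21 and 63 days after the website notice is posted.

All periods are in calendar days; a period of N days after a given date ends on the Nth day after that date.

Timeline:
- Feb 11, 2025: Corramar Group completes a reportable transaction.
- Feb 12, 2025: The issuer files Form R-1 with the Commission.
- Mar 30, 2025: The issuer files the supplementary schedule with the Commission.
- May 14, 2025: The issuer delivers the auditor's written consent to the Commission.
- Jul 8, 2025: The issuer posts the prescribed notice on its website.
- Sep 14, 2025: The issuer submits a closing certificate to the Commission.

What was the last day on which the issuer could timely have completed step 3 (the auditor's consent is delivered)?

May 24, 2025

Step 3 runs from Mar 30, 2025, when the supplementary schedule is filed. The window is 21–55 days after Mar 30, 2025; it closes on May 24, 2025.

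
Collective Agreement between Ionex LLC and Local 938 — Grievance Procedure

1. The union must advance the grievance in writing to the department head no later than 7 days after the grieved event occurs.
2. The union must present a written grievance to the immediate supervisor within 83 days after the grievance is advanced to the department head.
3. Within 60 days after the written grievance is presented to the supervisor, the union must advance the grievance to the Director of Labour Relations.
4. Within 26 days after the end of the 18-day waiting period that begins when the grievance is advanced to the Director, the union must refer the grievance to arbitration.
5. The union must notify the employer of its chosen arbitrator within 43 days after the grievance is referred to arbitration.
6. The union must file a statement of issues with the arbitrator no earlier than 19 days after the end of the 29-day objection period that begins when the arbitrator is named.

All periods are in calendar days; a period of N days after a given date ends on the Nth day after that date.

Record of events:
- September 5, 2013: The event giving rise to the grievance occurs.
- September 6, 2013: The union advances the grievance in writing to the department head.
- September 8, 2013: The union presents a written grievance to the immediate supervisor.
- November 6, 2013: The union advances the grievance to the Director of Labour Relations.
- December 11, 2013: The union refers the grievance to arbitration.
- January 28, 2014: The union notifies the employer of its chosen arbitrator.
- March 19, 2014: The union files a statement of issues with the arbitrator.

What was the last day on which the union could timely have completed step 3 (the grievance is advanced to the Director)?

November 7, 2013

Step 3 runs from September 8, 2013, when the written grievance is presented to the supervisor. 60 days after September 8, 2013 is November 7, 2013.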